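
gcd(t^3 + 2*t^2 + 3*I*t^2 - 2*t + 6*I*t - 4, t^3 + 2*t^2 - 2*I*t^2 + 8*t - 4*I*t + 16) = t^2 + t*(2 + 2*I) + 4*I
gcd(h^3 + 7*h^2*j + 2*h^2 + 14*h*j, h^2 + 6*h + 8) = h + 2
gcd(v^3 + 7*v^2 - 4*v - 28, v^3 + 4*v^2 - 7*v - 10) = v - 2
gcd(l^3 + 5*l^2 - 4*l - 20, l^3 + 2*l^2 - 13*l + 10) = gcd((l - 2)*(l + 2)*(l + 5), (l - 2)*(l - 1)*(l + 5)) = l^2 + 3*l - 10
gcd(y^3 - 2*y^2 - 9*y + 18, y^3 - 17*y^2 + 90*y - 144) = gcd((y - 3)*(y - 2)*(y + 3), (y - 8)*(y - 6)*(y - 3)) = y - 3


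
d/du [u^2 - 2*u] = 2*u - 2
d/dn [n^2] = 2*n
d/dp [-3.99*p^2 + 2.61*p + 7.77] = 2.61 - 7.98*p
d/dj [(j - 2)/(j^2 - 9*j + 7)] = (j^2 - 9*j - (j - 2)*(2*j - 9) + 7)/(j^2 - 9*j + 7)^2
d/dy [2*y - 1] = 2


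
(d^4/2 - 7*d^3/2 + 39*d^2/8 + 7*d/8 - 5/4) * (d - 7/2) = d^5/2 - 21*d^4/4 + 137*d^3/8 - 259*d^2/16 - 69*d/16 + 35/8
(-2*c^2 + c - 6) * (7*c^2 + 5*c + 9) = -14*c^4 - 3*c^3 - 55*c^2 - 21*c - 54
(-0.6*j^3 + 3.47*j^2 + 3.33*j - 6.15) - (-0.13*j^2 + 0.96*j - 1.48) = -0.6*j^3 + 3.6*j^2 + 2.37*j - 4.67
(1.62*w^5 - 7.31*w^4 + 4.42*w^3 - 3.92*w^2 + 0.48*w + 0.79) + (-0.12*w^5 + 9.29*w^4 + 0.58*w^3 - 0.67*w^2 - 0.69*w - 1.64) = 1.5*w^5 + 1.98*w^4 + 5.0*w^3 - 4.59*w^2 - 0.21*w - 0.85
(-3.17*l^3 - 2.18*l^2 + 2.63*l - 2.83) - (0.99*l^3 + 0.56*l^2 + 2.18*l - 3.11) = -4.16*l^3 - 2.74*l^2 + 0.45*l + 0.28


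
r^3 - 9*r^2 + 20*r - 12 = (r - 6)*(r - 2)*(r - 1)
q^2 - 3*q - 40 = (q - 8)*(q + 5)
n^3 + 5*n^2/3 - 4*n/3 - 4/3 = (n - 1)*(n + 2/3)*(n + 2)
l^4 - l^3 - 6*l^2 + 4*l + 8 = (l - 2)^2*(l + 1)*(l + 2)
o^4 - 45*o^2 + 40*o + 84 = (o - 6)*(o - 2)*(o + 1)*(o + 7)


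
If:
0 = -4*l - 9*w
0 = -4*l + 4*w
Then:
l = 0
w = 0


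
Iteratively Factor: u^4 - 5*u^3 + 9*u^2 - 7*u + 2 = (u - 1)*(u^3 - 4*u^2 + 5*u - 2) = (u - 2)*(u - 1)*(u^2 - 2*u + 1) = (u - 2)*(u - 1)^2*(u - 1)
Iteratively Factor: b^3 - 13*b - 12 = (b + 1)*(b^2 - b - 12) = (b - 4)*(b + 1)*(b + 3)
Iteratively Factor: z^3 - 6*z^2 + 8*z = (z - 4)*(z^2 - 2*z) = (z - 4)*(z - 2)*(z)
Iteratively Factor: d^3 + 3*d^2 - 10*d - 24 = (d + 2)*(d^2 + d - 12) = (d + 2)*(d + 4)*(d - 3)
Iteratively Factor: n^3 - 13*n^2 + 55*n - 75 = (n - 5)*(n^2 - 8*n + 15) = (n - 5)^2*(n - 3)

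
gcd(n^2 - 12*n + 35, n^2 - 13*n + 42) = n - 7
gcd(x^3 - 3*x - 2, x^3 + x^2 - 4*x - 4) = x^2 - x - 2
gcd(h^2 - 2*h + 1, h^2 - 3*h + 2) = h - 1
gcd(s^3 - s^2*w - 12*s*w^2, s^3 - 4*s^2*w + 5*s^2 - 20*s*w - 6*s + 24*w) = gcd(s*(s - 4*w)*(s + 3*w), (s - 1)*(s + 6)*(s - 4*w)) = s - 4*w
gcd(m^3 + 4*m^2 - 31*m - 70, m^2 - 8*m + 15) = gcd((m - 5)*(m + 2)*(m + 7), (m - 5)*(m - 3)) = m - 5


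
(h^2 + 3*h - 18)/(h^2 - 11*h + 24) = (h + 6)/(h - 8)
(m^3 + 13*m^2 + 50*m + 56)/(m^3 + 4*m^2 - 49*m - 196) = (m + 2)/(m - 7)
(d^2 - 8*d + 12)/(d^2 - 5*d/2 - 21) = 2*(d - 2)/(2*d + 7)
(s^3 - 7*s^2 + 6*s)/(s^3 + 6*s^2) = (s^2 - 7*s + 6)/(s*(s + 6))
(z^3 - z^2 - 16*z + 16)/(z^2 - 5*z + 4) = z + 4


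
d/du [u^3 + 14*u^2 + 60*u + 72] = 3*u^2 + 28*u + 60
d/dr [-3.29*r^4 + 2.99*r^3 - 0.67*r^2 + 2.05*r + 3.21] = -13.16*r^3 + 8.97*r^2 - 1.34*r + 2.05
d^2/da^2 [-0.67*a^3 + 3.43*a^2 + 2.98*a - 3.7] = 6.86 - 4.02*a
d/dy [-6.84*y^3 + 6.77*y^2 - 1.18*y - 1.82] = -20.52*y^2 + 13.54*y - 1.18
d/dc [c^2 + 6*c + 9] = 2*c + 6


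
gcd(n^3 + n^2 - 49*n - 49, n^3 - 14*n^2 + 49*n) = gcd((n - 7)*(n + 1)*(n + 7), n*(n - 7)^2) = n - 7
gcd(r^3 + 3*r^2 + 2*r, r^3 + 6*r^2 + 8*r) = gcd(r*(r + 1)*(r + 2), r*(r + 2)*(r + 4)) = r^2 + 2*r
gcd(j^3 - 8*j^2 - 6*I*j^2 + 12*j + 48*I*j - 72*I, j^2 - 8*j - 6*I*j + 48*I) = j - 6*I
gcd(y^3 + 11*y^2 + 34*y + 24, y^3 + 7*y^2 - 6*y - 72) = y^2 + 10*y + 24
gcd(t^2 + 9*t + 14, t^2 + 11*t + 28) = t + 7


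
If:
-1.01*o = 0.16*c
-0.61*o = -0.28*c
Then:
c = 0.00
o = 0.00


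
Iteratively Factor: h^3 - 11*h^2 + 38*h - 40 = (h - 2)*(h^2 - 9*h + 20) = (h - 4)*(h - 2)*(h - 5)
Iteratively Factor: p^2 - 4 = (p + 2)*(p - 2)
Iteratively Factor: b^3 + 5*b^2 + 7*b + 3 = (b + 3)*(b^2 + 2*b + 1) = (b + 1)*(b + 3)*(b + 1)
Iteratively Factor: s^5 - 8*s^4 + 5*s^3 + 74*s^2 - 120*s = (s - 2)*(s^4 - 6*s^3 - 7*s^2 + 60*s) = (s - 4)*(s - 2)*(s^3 - 2*s^2 - 15*s) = s*(s - 4)*(s - 2)*(s^2 - 2*s - 15) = s*(s - 5)*(s - 4)*(s - 2)*(s + 3)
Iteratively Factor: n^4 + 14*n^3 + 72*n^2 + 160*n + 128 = (n + 2)*(n^3 + 12*n^2 + 48*n + 64) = (n + 2)*(n + 4)*(n^2 + 8*n + 16) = (n + 2)*(n + 4)^2*(n + 4)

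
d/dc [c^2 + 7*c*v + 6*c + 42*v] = 2*c + 7*v + 6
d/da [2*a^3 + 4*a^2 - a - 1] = 6*a^2 + 8*a - 1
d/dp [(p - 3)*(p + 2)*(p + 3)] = 3*p^2 + 4*p - 9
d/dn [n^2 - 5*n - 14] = 2*n - 5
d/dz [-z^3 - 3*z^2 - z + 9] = -3*z^2 - 6*z - 1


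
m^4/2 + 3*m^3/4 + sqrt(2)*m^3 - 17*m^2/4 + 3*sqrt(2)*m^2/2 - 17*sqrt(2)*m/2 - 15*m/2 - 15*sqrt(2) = (m/2 + 1)*(m - 3)*(m + 5/2)*(m + 2*sqrt(2))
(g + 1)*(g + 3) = g^2 + 4*g + 3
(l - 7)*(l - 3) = l^2 - 10*l + 21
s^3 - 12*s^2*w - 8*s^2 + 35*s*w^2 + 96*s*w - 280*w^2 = (s - 8)*(s - 7*w)*(s - 5*w)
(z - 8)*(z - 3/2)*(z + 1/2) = z^3 - 9*z^2 + 29*z/4 + 6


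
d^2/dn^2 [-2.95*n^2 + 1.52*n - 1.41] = -5.90000000000000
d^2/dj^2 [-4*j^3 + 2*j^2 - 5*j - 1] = 4 - 24*j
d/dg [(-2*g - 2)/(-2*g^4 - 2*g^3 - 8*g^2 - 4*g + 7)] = 2*(2*g^4 + 2*g^3 + 8*g^2 + 4*g - 2*(g + 1)*(4*g^3 + 3*g^2 + 8*g + 2) - 7)/(2*g^4 + 2*g^3 + 8*g^2 + 4*g - 7)^2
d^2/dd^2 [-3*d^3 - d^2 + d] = -18*d - 2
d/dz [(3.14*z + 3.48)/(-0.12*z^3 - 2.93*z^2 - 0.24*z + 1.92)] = (0.7536*z^3 + 10.453*z^2 + 20.3928*z + 6.864)/(0.0144*z^6 + 0.7032*z^5 + 8.6425*z^4 + 0.9456*z^3 - 11.1936*z^2 - 0.9216*z + 3.6864)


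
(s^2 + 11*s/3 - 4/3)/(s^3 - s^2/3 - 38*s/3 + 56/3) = (3*s - 1)/(3*s^2 - 13*s + 14)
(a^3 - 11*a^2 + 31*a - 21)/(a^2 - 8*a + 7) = a - 3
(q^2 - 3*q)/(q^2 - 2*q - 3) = q/(q + 1)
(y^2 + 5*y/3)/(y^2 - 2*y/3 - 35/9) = 3*y/(3*y - 7)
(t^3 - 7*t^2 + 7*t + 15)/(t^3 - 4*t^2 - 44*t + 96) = (t^3 - 7*t^2 + 7*t + 15)/(t^3 - 4*t^2 - 44*t + 96)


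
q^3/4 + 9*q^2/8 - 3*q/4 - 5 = (q/4 + 1)*(q - 2)*(q + 5/2)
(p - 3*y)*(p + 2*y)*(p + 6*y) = p^3 + 5*p^2*y - 12*p*y^2 - 36*y^3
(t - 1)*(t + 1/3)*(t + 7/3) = t^3 + 5*t^2/3 - 17*t/9 - 7/9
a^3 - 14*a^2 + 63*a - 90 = (a - 6)*(a - 5)*(a - 3)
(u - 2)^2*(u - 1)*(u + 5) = u^4 - 17*u^2 + 36*u - 20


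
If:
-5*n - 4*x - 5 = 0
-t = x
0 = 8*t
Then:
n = -1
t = 0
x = 0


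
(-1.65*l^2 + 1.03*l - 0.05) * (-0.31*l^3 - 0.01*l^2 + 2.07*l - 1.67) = 0.5115*l^5 - 0.3028*l^4 - 3.4103*l^3 + 4.8881*l^2 - 1.8236*l + 0.0835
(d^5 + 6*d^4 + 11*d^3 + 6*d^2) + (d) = d^5 + 6*d^4 + 11*d^3 + 6*d^2 + d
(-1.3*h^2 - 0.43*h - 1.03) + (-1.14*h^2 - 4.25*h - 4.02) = -2.44*h^2 - 4.68*h - 5.05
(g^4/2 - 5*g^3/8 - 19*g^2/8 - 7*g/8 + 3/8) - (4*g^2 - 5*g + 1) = g^4/2 - 5*g^3/8 - 51*g^2/8 + 33*g/8 - 5/8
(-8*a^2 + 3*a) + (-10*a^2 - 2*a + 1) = -18*a^2 + a + 1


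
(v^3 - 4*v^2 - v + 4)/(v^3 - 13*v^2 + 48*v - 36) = (v^2 - 3*v - 4)/(v^2 - 12*v + 36)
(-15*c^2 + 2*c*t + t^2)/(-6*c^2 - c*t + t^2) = (5*c + t)/(2*c + t)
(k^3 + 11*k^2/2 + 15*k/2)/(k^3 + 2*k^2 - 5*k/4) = 2*(k + 3)/(2*k - 1)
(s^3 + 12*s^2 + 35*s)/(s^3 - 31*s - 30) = s*(s + 7)/(s^2 - 5*s - 6)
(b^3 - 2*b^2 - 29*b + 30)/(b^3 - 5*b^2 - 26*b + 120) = (b - 1)/(b - 4)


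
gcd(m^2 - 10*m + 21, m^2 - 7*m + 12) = m - 3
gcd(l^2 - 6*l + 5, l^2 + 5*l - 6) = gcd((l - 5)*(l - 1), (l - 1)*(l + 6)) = l - 1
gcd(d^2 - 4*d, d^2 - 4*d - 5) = 1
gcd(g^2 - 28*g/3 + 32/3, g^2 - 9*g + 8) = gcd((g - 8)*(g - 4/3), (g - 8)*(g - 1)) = g - 8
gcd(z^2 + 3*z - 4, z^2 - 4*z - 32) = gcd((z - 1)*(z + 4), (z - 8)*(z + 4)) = z + 4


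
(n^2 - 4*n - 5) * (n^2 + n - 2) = n^4 - 3*n^3 - 11*n^2 + 3*n + 10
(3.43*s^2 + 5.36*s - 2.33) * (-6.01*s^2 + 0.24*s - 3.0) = -20.6143*s^4 - 31.3904*s^3 + 4.9997*s^2 - 16.6392*s + 6.99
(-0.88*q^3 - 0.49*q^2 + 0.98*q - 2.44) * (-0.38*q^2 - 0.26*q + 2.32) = 0.3344*q^5 + 0.415*q^4 - 2.2866*q^3 - 0.4644*q^2 + 2.908*q - 5.6608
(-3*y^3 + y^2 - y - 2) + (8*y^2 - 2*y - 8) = -3*y^3 + 9*y^2 - 3*y - 10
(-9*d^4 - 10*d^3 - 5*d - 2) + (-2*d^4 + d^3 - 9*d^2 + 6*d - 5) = -11*d^4 - 9*d^3 - 9*d^2 + d - 7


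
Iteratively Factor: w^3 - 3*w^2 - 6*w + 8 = (w - 4)*(w^2 + w - 2) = (w - 4)*(w + 2)*(w - 1)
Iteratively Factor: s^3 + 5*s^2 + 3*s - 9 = (s - 1)*(s^2 + 6*s + 9) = (s - 1)*(s + 3)*(s + 3)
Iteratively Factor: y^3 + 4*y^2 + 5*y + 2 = (y + 2)*(y^2 + 2*y + 1) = (y + 1)*(y + 2)*(y + 1)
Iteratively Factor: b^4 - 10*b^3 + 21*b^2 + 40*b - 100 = (b - 5)*(b^3 - 5*b^2 - 4*b + 20) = (b - 5)*(b - 2)*(b^2 - 3*b - 10) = (b - 5)*(b - 2)*(b + 2)*(b - 5)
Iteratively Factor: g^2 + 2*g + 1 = (g + 1)*(g + 1)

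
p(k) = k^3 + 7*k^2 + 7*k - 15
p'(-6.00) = 31.00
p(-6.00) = -21.00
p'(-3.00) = -8.00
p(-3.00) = 0.00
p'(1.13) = 26.65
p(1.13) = 3.29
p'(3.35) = 87.57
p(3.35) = 124.60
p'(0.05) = 7.71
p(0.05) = -14.63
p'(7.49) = 280.16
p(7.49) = 850.32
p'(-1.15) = -5.13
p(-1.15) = -15.31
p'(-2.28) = -9.32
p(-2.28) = -6.42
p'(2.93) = 73.77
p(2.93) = 90.76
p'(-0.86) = -2.82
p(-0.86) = -16.48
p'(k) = 3*k^2 + 14*k + 7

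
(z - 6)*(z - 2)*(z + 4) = z^3 - 4*z^2 - 20*z + 48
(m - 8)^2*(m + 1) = m^3 - 15*m^2 + 48*m + 64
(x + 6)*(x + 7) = x^2 + 13*x + 42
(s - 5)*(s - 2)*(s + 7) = s^3 - 39*s + 70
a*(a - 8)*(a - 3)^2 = a^4 - 14*a^3 + 57*a^2 - 72*a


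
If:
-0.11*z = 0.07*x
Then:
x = -1.57142857142857*z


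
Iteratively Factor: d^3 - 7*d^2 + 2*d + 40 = (d + 2)*(d^2 - 9*d + 20) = (d - 4)*(d + 2)*(d - 5)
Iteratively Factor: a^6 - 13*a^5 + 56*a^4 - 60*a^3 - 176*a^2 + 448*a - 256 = (a - 4)*(a^5 - 9*a^4 + 20*a^3 + 20*a^2 - 96*a + 64) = (a - 4)*(a - 2)*(a^4 - 7*a^3 + 6*a^2 + 32*a - 32) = (a - 4)^2*(a - 2)*(a^3 - 3*a^2 - 6*a + 8) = (a - 4)^2*(a - 2)*(a - 1)*(a^2 - 2*a - 8) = (a - 4)^3*(a - 2)*(a - 1)*(a + 2)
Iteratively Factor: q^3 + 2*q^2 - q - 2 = (q - 1)*(q^2 + 3*q + 2) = (q - 1)*(q + 2)*(q + 1)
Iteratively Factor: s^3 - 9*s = (s)*(s^2 - 9) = s*(s - 3)*(s + 3)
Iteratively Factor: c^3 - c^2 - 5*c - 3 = (c - 3)*(c^2 + 2*c + 1) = (c - 3)*(c + 1)*(c + 1)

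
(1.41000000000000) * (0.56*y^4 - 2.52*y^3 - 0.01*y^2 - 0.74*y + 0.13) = 0.7896*y^4 - 3.5532*y^3 - 0.0141*y^2 - 1.0434*y + 0.1833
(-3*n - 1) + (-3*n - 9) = -6*n - 10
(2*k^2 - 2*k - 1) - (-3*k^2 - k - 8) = 5*k^2 - k + 7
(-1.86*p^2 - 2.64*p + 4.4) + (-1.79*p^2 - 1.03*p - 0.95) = -3.65*p^2 - 3.67*p + 3.45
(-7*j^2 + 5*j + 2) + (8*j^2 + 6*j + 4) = j^2 + 11*j + 6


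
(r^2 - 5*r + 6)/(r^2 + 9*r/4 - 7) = 4*(r^2 - 5*r + 6)/(4*r^2 + 9*r - 28)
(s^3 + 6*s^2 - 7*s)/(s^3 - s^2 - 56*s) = (s - 1)/(s - 8)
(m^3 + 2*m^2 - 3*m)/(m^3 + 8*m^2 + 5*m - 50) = m*(m^2 + 2*m - 3)/(m^3 + 8*m^2 + 5*m - 50)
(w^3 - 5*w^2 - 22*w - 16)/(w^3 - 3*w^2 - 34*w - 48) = (w + 1)/(w + 3)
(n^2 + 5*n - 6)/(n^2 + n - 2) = (n + 6)/(n + 2)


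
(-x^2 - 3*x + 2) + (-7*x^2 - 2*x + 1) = -8*x^2 - 5*x + 3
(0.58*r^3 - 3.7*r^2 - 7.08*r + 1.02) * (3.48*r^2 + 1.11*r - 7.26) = 2.0184*r^5 - 12.2322*r^4 - 32.9562*r^3 + 22.5528*r^2 + 52.533*r - 7.4052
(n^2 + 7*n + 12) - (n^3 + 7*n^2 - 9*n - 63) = -n^3 - 6*n^2 + 16*n + 75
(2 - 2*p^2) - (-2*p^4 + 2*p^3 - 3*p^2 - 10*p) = 2*p^4 - 2*p^3 + p^2 + 10*p + 2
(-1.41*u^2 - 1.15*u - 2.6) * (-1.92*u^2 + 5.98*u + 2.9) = 2.7072*u^4 - 6.2238*u^3 - 5.974*u^2 - 18.883*u - 7.54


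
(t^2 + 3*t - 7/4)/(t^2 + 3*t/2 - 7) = (t - 1/2)/(t - 2)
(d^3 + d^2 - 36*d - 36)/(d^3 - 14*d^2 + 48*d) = (d^2 + 7*d + 6)/(d*(d - 8))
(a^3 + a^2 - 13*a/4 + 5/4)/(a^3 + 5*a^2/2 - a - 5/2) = (a - 1/2)/(a + 1)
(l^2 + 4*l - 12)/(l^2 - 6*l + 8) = (l + 6)/(l - 4)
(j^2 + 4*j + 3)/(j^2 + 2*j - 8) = (j^2 + 4*j + 3)/(j^2 + 2*j - 8)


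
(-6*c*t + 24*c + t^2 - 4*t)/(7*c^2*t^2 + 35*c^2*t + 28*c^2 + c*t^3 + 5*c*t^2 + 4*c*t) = (-6*c*t + 24*c + t^2 - 4*t)/(c*(7*c*t^2 + 35*c*t + 28*c + t^3 + 5*t^2 + 4*t))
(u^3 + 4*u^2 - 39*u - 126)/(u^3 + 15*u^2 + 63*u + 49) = (u^2 - 3*u - 18)/(u^2 + 8*u + 7)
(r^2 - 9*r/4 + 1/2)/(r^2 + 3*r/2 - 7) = (4*r - 1)/(2*(2*r + 7))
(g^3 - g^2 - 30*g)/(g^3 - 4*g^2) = (g^2 - g - 30)/(g*(g - 4))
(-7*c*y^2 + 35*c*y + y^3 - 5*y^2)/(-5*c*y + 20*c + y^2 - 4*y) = y*(7*c*y - 35*c - y^2 + 5*y)/(5*c*y - 20*c - y^2 + 4*y)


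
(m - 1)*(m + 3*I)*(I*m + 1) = I*m^3 - 2*m^2 - I*m^2 + 2*m + 3*I*m - 3*I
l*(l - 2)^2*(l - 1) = l^4 - 5*l^3 + 8*l^2 - 4*l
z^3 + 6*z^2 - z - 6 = (z - 1)*(z + 1)*(z + 6)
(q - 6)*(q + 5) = q^2 - q - 30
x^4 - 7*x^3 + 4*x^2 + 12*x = x*(x - 6)*(x - 2)*(x + 1)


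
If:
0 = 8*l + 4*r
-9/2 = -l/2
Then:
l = 9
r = -18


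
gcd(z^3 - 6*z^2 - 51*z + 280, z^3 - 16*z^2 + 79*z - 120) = z^2 - 13*z + 40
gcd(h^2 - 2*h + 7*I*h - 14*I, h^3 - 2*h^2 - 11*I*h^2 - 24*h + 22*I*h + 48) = h - 2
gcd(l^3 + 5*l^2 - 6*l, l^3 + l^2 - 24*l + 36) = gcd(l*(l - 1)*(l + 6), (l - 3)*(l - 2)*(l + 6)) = l + 6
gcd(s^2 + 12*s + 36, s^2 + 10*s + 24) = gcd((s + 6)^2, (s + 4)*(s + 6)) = s + 6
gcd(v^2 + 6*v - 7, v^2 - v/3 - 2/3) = v - 1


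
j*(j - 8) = j^2 - 8*j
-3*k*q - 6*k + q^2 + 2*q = (-3*k + q)*(q + 2)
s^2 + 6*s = s*(s + 6)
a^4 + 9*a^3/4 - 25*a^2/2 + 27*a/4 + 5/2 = (a - 2)*(a - 1)*(a + 1/4)*(a + 5)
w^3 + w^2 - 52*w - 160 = (w - 8)*(w + 4)*(w + 5)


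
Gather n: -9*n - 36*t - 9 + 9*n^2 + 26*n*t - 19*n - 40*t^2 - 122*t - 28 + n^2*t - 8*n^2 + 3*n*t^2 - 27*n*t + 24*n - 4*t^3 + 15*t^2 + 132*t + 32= n^2*(t + 1) + n*(3*t^2 - t - 4) - 4*t^3 - 25*t^2 - 26*t - 5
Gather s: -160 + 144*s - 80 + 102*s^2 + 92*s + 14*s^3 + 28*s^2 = 14*s^3 + 130*s^2 + 236*s - 240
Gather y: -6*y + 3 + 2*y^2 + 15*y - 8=2*y^2 + 9*y - 5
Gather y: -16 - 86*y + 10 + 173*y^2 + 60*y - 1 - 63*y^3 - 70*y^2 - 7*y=-63*y^3 + 103*y^2 - 33*y - 7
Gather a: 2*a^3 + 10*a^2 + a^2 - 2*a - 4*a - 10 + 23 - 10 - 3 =2*a^3 + 11*a^2 - 6*a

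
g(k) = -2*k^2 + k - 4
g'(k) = 1 - 4*k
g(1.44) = -6.71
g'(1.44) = -4.76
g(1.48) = -6.90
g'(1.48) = -4.92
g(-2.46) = -18.56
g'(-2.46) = 10.84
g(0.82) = -4.52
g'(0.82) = -2.28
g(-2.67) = -20.93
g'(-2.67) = 11.68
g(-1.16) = -7.85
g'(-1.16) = 5.64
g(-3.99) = -39.83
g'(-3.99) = 16.96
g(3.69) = -27.54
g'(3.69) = -13.76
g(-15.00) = -469.00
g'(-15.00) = 61.00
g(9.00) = -157.00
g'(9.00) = -35.00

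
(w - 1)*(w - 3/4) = w^2 - 7*w/4 + 3/4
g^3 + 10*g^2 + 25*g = g*(g + 5)^2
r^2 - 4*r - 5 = (r - 5)*(r + 1)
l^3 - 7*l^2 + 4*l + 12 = (l - 6)*(l - 2)*(l + 1)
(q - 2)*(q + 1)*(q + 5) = q^3 + 4*q^2 - 7*q - 10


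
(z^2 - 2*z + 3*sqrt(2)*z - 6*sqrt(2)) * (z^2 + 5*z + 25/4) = z^4 + 3*z^3 + 3*sqrt(2)*z^3 - 15*z^2/4 + 9*sqrt(2)*z^2 - 45*sqrt(2)*z/4 - 25*z/2 - 75*sqrt(2)/2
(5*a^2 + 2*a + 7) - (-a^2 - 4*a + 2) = 6*a^2 + 6*a + 5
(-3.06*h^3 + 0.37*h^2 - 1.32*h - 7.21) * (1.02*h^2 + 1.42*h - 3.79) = -3.1212*h^5 - 3.9678*h^4 + 10.7764*h^3 - 10.6309*h^2 - 5.2354*h + 27.3259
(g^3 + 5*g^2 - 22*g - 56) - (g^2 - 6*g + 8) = g^3 + 4*g^2 - 16*g - 64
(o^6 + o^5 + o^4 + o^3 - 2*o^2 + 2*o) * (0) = 0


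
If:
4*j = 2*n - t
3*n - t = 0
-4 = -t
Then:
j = -1/3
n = 4/3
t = 4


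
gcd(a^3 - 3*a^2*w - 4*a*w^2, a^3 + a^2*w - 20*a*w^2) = -a^2 + 4*a*w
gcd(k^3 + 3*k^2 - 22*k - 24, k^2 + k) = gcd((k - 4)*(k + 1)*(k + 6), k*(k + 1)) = k + 1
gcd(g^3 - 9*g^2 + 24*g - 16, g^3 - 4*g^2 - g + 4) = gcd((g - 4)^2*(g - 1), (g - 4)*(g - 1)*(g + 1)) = g^2 - 5*g + 4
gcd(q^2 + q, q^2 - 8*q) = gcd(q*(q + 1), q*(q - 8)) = q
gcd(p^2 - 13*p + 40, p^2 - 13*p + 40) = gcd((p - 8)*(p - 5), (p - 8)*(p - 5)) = p^2 - 13*p + 40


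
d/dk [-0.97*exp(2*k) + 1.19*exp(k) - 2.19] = (1.19 - 1.94*exp(k))*exp(k)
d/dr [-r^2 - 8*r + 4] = -2*r - 8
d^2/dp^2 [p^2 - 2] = 2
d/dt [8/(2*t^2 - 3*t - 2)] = 8*(3 - 4*t)/(-2*t^2 + 3*t + 2)^2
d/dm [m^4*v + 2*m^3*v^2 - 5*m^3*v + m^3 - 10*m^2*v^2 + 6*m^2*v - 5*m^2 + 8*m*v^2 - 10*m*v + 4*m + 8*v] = 4*m^3*v + 6*m^2*v^2 - 15*m^2*v + 3*m^2 - 20*m*v^2 + 12*m*v - 10*m + 8*v^2 - 10*v + 4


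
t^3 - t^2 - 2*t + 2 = (t - 1)*(t - sqrt(2))*(t + sqrt(2))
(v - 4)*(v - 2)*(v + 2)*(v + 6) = v^4 + 2*v^3 - 28*v^2 - 8*v + 96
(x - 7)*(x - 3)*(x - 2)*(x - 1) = x^4 - 13*x^3 + 53*x^2 - 83*x + 42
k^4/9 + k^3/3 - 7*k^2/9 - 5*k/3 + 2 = (k/3 + 1)^2*(k - 2)*(k - 1)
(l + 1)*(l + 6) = l^2 + 7*l + 6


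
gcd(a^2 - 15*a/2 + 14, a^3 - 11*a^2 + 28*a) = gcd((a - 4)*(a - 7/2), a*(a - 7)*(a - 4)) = a - 4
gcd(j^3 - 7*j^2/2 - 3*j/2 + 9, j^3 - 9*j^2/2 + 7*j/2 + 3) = j^2 - 5*j + 6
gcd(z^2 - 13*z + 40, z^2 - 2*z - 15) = z - 5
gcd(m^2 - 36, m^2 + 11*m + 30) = m + 6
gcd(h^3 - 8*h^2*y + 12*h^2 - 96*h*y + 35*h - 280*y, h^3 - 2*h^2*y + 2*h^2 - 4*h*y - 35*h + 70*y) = h + 7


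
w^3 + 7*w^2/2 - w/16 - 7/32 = (w - 1/4)*(w + 1/4)*(w + 7/2)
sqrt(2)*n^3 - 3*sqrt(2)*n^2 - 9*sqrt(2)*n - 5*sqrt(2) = (n - 5)*(n + 1)*(sqrt(2)*n + sqrt(2))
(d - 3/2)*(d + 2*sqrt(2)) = d^2 - 3*d/2 + 2*sqrt(2)*d - 3*sqrt(2)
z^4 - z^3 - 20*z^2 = z^2*(z - 5)*(z + 4)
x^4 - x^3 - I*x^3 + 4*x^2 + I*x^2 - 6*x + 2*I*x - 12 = (x - 2)*(x + 1)*(x - 3*I)*(x + 2*I)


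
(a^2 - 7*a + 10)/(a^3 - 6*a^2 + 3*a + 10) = 1/(a + 1)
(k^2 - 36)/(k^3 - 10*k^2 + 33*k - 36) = (k^2 - 36)/(k^3 - 10*k^2 + 33*k - 36)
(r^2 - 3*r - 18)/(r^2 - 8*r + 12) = (r + 3)/(r - 2)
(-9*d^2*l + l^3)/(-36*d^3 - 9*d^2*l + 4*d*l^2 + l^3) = l/(4*d + l)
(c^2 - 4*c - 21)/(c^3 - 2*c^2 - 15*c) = (c - 7)/(c*(c - 5))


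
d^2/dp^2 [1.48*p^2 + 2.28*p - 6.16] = 2.96000000000000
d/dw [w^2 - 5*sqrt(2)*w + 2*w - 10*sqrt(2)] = 2*w - 5*sqrt(2) + 2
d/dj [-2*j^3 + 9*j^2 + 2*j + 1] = -6*j^2 + 18*j + 2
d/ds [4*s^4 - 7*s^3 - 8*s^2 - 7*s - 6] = 16*s^3 - 21*s^2 - 16*s - 7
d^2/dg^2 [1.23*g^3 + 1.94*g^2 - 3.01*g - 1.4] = 7.38*g + 3.88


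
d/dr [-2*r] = -2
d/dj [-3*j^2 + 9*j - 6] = 9 - 6*j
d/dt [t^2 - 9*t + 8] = 2*t - 9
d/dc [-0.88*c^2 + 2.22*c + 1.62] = 2.22 - 1.76*c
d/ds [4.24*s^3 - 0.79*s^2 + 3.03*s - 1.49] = 12.72*s^2 - 1.58*s + 3.03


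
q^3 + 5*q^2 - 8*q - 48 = (q - 3)*(q + 4)^2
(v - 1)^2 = v^2 - 2*v + 1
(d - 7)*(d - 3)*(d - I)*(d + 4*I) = d^4 - 10*d^3 + 3*I*d^3 + 25*d^2 - 30*I*d^2 - 40*d + 63*I*d + 84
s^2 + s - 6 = (s - 2)*(s + 3)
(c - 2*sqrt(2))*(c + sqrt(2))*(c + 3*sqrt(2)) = c^3 + 2*sqrt(2)*c^2 - 10*c - 12*sqrt(2)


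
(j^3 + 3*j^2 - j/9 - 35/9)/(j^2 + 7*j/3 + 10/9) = (3*j^2 + 4*j - 7)/(3*j + 2)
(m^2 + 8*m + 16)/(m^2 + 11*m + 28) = (m + 4)/(m + 7)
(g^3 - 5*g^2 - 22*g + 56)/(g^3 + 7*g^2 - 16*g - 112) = (g^2 - 9*g + 14)/(g^2 + 3*g - 28)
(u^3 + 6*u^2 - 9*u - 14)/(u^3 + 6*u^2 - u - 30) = (u^2 + 8*u + 7)/(u^2 + 8*u + 15)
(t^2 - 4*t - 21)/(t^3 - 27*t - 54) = (t - 7)/(t^2 - 3*t - 18)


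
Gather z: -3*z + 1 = 1 - 3*z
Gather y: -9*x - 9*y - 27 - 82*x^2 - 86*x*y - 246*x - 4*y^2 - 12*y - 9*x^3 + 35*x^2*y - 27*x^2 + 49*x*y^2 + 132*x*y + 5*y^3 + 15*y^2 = -9*x^3 - 109*x^2 - 255*x + 5*y^3 + y^2*(49*x + 11) + y*(35*x^2 + 46*x - 21) - 27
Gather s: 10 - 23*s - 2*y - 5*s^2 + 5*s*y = -5*s^2 + s*(5*y - 23) - 2*y + 10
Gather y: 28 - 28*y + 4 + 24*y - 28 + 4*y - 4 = 0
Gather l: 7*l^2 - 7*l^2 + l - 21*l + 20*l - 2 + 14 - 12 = 0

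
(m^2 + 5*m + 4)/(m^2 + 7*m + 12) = (m + 1)/(m + 3)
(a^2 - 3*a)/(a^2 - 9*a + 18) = a/(a - 6)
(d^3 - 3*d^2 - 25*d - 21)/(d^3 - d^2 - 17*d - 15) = (d - 7)/(d - 5)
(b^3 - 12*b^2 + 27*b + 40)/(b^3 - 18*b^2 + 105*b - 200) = (b + 1)/(b - 5)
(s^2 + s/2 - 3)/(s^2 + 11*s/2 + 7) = (2*s - 3)/(2*s + 7)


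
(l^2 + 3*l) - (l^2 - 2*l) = 5*l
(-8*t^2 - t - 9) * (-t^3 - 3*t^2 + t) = 8*t^5 + 25*t^4 + 4*t^3 + 26*t^2 - 9*t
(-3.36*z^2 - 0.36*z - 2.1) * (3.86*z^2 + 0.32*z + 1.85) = -12.9696*z^4 - 2.4648*z^3 - 14.4372*z^2 - 1.338*z - 3.885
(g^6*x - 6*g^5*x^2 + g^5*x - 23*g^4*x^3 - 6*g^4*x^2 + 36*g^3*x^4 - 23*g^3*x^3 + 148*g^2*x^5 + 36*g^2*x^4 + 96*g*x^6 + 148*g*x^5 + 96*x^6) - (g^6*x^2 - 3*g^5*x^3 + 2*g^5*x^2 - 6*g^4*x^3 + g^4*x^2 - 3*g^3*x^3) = -g^6*x^2 + g^6*x + 3*g^5*x^3 - 8*g^5*x^2 + g^5*x - 17*g^4*x^3 - 7*g^4*x^2 + 36*g^3*x^4 - 20*g^3*x^3 + 148*g^2*x^5 + 36*g^2*x^4 + 96*g*x^6 + 148*g*x^5 + 96*x^6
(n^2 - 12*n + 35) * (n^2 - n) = n^4 - 13*n^3 + 47*n^2 - 35*n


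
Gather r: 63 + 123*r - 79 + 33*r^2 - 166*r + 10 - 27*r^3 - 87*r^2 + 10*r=-27*r^3 - 54*r^2 - 33*r - 6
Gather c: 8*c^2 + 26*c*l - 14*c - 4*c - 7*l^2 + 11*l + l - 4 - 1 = 8*c^2 + c*(26*l - 18) - 7*l^2 + 12*l - 5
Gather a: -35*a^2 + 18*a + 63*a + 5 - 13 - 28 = -35*a^2 + 81*a - 36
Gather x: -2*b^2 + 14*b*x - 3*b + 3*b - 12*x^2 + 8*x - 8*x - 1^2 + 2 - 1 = -2*b^2 + 14*b*x - 12*x^2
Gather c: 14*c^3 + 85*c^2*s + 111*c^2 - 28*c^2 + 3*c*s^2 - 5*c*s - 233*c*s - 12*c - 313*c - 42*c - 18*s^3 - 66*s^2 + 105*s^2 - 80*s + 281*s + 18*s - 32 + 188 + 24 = 14*c^3 + c^2*(85*s + 83) + c*(3*s^2 - 238*s - 367) - 18*s^3 + 39*s^2 + 219*s + 180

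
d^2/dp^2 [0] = 0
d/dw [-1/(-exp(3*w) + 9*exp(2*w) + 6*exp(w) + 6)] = 3*(-exp(2*w) + 6*exp(w) + 2)*exp(w)/(-exp(3*w) + 9*exp(2*w) + 6*exp(w) + 6)^2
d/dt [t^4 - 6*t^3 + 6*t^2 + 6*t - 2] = 4*t^3 - 18*t^2 + 12*t + 6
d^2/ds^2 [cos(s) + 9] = -cos(s)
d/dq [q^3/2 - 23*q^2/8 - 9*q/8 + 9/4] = 3*q^2/2 - 23*q/4 - 9/8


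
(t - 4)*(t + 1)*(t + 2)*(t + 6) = t^4 + 5*t^3 - 16*t^2 - 68*t - 48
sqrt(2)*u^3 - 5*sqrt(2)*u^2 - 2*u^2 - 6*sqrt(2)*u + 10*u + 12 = (u - 6)*(u - sqrt(2))*(sqrt(2)*u + sqrt(2))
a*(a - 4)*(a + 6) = a^3 + 2*a^2 - 24*a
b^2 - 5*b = b*(b - 5)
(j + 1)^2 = j^2 + 2*j + 1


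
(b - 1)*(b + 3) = b^2 + 2*b - 3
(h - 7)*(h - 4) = h^2 - 11*h + 28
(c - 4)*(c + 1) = c^2 - 3*c - 4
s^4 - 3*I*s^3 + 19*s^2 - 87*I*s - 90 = (s - 3*I)^2*(s - 2*I)*(s + 5*I)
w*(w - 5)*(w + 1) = w^3 - 4*w^2 - 5*w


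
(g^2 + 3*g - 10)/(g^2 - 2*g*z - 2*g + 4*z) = (-g - 5)/(-g + 2*z)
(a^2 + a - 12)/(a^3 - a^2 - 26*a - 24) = (a - 3)/(a^2 - 5*a - 6)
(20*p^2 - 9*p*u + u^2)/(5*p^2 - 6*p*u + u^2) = (4*p - u)/(p - u)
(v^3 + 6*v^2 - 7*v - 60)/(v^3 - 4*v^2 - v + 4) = (v^3 + 6*v^2 - 7*v - 60)/(v^3 - 4*v^2 - v + 4)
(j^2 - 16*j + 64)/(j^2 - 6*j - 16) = (j - 8)/(j + 2)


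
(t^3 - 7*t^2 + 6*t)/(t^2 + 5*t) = (t^2 - 7*t + 6)/(t + 5)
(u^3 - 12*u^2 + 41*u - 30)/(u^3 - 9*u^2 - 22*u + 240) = (u^2 - 6*u + 5)/(u^2 - 3*u - 40)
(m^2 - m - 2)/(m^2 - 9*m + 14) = (m + 1)/(m - 7)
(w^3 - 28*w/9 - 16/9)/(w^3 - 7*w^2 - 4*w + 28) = (w^2 + 2*w + 8/9)/(w^2 - 5*w - 14)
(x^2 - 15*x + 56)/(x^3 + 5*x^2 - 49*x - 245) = (x - 8)/(x^2 + 12*x + 35)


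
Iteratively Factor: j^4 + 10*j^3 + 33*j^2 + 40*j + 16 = (j + 1)*(j^3 + 9*j^2 + 24*j + 16) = (j + 1)*(j + 4)*(j^2 + 5*j + 4) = (j + 1)^2*(j + 4)*(j + 4)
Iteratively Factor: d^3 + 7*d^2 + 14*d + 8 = (d + 1)*(d^2 + 6*d + 8) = (d + 1)*(d + 2)*(d + 4)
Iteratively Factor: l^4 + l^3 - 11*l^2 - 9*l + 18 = (l - 3)*(l^3 + 4*l^2 + l - 6) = (l - 3)*(l + 2)*(l^2 + 2*l - 3) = (l - 3)*(l - 1)*(l + 2)*(l + 3)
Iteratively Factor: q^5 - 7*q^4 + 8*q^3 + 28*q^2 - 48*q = (q + 2)*(q^4 - 9*q^3 + 26*q^2 - 24*q) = (q - 2)*(q + 2)*(q^3 - 7*q^2 + 12*q) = q*(q - 2)*(q + 2)*(q^2 - 7*q + 12) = q*(q - 3)*(q - 2)*(q + 2)*(q - 4)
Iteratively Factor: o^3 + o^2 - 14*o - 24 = (o + 2)*(o^2 - o - 12) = (o - 4)*(o + 2)*(o + 3)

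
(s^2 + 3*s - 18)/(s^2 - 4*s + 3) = (s + 6)/(s - 1)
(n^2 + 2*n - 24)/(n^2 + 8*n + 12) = (n - 4)/(n + 2)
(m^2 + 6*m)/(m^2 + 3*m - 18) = m/(m - 3)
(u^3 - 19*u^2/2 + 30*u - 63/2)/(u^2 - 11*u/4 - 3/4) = 2*(2*u^2 - 13*u + 21)/(4*u + 1)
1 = 1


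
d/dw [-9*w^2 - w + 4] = -18*w - 1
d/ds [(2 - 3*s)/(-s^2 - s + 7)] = (3*s^2 + 3*s - (2*s + 1)*(3*s - 2) - 21)/(s^2 + s - 7)^2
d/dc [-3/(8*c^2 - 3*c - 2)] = 3*(16*c - 3)/(-8*c^2 + 3*c + 2)^2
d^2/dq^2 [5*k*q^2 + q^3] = 10*k + 6*q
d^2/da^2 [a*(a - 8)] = 2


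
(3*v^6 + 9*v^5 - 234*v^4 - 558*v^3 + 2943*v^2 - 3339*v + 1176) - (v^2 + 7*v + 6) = 3*v^6 + 9*v^5 - 234*v^4 - 558*v^3 + 2942*v^2 - 3346*v + 1170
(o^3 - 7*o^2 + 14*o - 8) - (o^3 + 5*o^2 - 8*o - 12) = -12*o^2 + 22*o + 4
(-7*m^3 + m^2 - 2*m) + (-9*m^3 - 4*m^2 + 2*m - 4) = -16*m^3 - 3*m^2 - 4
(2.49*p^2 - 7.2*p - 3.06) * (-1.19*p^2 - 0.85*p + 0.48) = -2.9631*p^4 + 6.4515*p^3 + 10.9566*p^2 - 0.855*p - 1.4688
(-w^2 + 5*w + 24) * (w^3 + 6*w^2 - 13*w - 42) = -w^5 - w^4 + 67*w^3 + 121*w^2 - 522*w - 1008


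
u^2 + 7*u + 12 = (u + 3)*(u + 4)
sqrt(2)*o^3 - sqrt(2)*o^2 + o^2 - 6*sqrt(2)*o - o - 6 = (o - 3)*(o + 2)*(sqrt(2)*o + 1)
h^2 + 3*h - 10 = (h - 2)*(h + 5)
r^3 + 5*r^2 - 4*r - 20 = (r - 2)*(r + 2)*(r + 5)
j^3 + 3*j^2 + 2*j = j*(j + 1)*(j + 2)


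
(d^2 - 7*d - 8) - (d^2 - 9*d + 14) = 2*d - 22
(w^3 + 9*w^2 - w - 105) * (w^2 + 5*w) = w^5 + 14*w^4 + 44*w^3 - 110*w^2 - 525*w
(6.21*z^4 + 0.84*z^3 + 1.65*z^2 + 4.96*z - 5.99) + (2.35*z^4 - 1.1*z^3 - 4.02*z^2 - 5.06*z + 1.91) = 8.56*z^4 - 0.26*z^3 - 2.37*z^2 - 0.0999999999999996*z - 4.08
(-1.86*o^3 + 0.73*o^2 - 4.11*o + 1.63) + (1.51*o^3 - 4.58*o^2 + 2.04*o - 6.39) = -0.35*o^3 - 3.85*o^2 - 2.07*o - 4.76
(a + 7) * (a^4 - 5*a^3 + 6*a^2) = a^5 + 2*a^4 - 29*a^3 + 42*a^2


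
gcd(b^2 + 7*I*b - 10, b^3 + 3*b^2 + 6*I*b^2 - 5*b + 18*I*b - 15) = b + 5*I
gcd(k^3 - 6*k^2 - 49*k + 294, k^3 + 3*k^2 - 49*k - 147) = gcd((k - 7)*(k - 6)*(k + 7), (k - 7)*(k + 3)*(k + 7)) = k^2 - 49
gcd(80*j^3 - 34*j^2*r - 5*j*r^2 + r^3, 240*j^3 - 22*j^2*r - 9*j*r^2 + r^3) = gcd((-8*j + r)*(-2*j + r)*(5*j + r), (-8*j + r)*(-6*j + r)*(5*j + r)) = -40*j^2 - 3*j*r + r^2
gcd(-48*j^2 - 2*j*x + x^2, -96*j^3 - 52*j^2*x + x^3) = -48*j^2 - 2*j*x + x^2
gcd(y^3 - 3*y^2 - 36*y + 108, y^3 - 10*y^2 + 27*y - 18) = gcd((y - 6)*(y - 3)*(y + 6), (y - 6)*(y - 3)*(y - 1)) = y^2 - 9*y + 18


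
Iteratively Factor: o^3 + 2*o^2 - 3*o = (o)*(o^2 + 2*o - 3) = o*(o + 3)*(o - 1)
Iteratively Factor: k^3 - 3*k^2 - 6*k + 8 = (k - 4)*(k^2 + k - 2) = (k - 4)*(k + 2)*(k - 1)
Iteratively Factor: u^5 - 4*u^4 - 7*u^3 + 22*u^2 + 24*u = (u)*(u^4 - 4*u^3 - 7*u^2 + 22*u + 24) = u*(u + 1)*(u^3 - 5*u^2 - 2*u + 24) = u*(u - 4)*(u + 1)*(u^2 - u - 6) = u*(u - 4)*(u - 3)*(u + 1)*(u + 2)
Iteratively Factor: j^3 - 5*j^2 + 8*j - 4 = (j - 1)*(j^2 - 4*j + 4) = (j - 2)*(j - 1)*(j - 2)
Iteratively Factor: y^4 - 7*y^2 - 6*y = (y + 2)*(y^3 - 2*y^2 - 3*y) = (y - 3)*(y + 2)*(y^2 + y) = (y - 3)*(y + 1)*(y + 2)*(y)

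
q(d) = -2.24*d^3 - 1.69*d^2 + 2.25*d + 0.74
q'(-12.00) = -924.87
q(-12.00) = 3601.10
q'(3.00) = -68.37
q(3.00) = -68.20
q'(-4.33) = -109.11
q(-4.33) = 141.16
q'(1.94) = -29.60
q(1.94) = -17.61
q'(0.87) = -5.78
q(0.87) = -0.06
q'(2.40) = -44.57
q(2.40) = -34.56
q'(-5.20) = -161.88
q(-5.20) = 258.30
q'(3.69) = -101.72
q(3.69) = -126.51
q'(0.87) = -5.78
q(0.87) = -0.06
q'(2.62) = -52.73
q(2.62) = -45.25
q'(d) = -6.72*d^2 - 3.38*d + 2.25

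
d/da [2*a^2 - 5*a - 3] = 4*a - 5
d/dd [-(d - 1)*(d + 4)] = -2*d - 3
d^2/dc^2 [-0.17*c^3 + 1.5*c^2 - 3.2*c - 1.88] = 3.0 - 1.02*c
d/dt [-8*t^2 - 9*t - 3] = -16*t - 9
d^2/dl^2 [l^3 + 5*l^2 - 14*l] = 6*l + 10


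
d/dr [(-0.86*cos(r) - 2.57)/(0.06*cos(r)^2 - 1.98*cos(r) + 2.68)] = (-0.0516*cos(r)^2 - 0.3084*cos(r) + 7.3934)*sin(r)/(0.0036*cos(r)^4 - 0.2376*cos(r)^3 + 4.242*cos(r)^2 - 10.6128*cos(r) + 7.1824)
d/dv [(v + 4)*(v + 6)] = 2*v + 10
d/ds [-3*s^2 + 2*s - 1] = 2 - 6*s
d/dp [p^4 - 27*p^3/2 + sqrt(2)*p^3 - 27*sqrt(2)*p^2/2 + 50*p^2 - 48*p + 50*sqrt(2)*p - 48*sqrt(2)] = 4*p^3 - 81*p^2/2 + 3*sqrt(2)*p^2 - 27*sqrt(2)*p + 100*p - 48 + 50*sqrt(2)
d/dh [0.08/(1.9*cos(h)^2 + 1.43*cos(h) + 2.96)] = (0.304*cos(h) + 0.1144)*sin(h)/(1.9*cos(h)^2 + 1.43*cos(h) + 2.96)^2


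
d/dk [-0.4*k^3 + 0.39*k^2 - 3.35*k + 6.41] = -1.2*k^2 + 0.78*k - 3.35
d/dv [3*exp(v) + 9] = 3*exp(v)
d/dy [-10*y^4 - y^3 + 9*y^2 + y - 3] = -40*y^3 - 3*y^2 + 18*y + 1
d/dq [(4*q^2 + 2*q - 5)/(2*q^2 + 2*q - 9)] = 4*(q^2 - 13*q - 2)/(4*q^4 + 8*q^3 - 32*q^2 - 36*q + 81)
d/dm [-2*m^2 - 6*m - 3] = -4*m - 6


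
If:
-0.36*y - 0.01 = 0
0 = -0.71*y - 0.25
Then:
No Solution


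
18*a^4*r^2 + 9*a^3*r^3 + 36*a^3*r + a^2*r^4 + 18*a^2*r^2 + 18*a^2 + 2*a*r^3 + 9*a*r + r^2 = (3*a + r)*(6*a + r)*(a*r + 1)^2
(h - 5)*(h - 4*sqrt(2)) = h^2 - 4*sqrt(2)*h - 5*h + 20*sqrt(2)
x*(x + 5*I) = x^2 + 5*I*x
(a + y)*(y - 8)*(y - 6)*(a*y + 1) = a^2*y^3 - 14*a^2*y^2 + 48*a^2*y + a*y^4 - 14*a*y^3 + 49*a*y^2 - 14*a*y + 48*a + y^3 - 14*y^2 + 48*y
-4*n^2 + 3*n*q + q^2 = (-n + q)*(4*n + q)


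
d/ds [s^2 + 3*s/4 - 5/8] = 2*s + 3/4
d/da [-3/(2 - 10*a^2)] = -15*a/(5*a^2 - 1)^2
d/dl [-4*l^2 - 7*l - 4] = -8*l - 7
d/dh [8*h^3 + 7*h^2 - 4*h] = 24*h^2 + 14*h - 4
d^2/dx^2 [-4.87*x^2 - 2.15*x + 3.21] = -9.74000000000000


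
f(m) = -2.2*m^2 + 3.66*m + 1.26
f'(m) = 3.66 - 4.4*m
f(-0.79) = -3.00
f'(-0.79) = 7.14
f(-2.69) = -24.50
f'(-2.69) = 15.50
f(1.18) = 2.52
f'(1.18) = -1.53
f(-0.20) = 0.44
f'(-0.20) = 4.54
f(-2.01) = -14.98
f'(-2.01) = 12.50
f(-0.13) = 0.75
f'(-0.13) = 4.23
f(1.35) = 2.19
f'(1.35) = -2.28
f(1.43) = 2.00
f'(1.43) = -2.63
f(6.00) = -55.98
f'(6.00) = -22.74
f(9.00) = -144.00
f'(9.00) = -35.94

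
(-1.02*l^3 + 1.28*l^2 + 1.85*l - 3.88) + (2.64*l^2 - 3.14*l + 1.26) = -1.02*l^3 + 3.92*l^2 - 1.29*l - 2.62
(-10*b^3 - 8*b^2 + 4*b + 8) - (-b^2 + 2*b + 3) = -10*b^3 - 7*b^2 + 2*b + 5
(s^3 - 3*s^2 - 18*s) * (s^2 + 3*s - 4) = s^5 - 31*s^3 - 42*s^2 + 72*s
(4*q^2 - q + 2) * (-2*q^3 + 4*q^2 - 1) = -8*q^5 + 18*q^4 - 8*q^3 + 4*q^2 + q - 2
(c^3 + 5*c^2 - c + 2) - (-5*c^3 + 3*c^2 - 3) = 6*c^3 + 2*c^2 - c + 5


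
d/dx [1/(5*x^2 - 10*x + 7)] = 10*(1 - x)/(5*x^2 - 10*x + 7)^2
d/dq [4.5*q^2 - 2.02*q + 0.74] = 9.0*q - 2.02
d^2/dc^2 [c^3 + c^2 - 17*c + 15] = 6*c + 2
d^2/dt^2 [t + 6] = 0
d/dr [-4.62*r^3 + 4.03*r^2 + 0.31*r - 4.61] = -13.86*r^2 + 8.06*r + 0.31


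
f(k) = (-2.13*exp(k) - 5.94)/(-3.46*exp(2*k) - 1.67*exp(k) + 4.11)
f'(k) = (-2.13*exp(k) - 5.94)*(6.92*exp(2*k) + 1.67*exp(k))/(-3.46*exp(2*k) - 1.67*exp(k) + 4.11)^2 - 2.13*exp(k)/(-3.46*exp(2*k) - 1.67*exp(k) + 4.11)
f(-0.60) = -3.30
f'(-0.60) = -5.15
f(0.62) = 0.90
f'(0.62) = -1.87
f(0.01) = 7.31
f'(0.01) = -55.84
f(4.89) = 0.00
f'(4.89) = -0.00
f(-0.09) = 25.75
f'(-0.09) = -607.83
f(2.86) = 0.04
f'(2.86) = -0.04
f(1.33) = 0.27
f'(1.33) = -0.40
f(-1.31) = -1.91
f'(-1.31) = -0.70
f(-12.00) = -1.45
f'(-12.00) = 0.00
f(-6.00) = -1.45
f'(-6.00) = 0.00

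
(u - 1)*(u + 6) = u^2 + 5*u - 6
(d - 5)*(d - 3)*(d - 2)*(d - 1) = d^4 - 11*d^3 + 41*d^2 - 61*d + 30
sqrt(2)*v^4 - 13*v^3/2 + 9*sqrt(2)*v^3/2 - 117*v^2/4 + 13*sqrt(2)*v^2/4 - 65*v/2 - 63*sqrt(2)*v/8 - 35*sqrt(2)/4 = (v + 2)*(v + 5/2)*(v - 7*sqrt(2)/2)*(sqrt(2)*v + 1/2)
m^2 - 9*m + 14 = (m - 7)*(m - 2)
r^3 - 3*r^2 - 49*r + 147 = (r - 7)*(r - 3)*(r + 7)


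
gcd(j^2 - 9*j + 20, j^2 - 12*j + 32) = j - 4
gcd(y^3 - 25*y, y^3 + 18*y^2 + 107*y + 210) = y + 5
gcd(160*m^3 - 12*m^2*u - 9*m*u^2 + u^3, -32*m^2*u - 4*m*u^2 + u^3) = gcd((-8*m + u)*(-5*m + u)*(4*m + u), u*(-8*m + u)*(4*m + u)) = -32*m^2 - 4*m*u + u^2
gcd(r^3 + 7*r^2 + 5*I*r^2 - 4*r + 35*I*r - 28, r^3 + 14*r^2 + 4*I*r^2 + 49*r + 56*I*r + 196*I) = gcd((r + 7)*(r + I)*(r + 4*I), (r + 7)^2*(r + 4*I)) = r^2 + r*(7 + 4*I) + 28*I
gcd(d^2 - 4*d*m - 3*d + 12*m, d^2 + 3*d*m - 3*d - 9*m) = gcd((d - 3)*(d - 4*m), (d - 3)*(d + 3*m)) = d - 3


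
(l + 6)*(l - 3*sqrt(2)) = l^2 - 3*sqrt(2)*l + 6*l - 18*sqrt(2)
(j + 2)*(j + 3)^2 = j^3 + 8*j^2 + 21*j + 18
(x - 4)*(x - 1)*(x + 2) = x^3 - 3*x^2 - 6*x + 8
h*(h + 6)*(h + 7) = h^3 + 13*h^2 + 42*h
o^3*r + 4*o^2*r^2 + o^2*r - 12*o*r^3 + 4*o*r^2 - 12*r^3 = (o - 2*r)*(o + 6*r)*(o*r + r)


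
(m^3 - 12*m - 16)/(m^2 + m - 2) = (m^2 - 2*m - 8)/(m - 1)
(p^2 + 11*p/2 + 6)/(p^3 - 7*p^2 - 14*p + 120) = (p + 3/2)/(p^2 - 11*p + 30)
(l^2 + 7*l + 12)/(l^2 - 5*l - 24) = (l + 4)/(l - 8)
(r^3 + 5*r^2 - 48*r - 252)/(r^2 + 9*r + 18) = (r^2 - r - 42)/(r + 3)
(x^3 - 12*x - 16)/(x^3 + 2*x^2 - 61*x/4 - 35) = 4*(x^2 + 4*x + 4)/(4*x^2 + 24*x + 35)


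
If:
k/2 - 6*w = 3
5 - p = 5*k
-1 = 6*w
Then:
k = 4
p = -15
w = -1/6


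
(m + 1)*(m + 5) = m^2 + 6*m + 5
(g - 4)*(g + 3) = g^2 - g - 12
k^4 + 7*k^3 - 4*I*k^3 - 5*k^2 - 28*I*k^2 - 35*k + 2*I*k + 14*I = (k + 7)*(k - 2*I)*(k - I)^2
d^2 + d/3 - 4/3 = (d - 1)*(d + 4/3)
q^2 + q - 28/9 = (q - 4/3)*(q + 7/3)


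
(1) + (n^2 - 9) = n^2 - 8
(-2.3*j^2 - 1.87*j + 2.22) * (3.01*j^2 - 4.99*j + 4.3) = -6.923*j^4 + 5.8483*j^3 + 6.1235*j^2 - 19.1188*j + 9.546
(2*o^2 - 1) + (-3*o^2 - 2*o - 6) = -o^2 - 2*o - 7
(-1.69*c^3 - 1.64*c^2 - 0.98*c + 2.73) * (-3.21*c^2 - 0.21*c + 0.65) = 5.4249*c^5 + 5.6193*c^4 + 2.3917*c^3 - 9.6235*c^2 - 1.2103*c + 1.7745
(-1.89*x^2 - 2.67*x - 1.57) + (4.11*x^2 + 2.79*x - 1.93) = 2.22*x^2 + 0.12*x - 3.5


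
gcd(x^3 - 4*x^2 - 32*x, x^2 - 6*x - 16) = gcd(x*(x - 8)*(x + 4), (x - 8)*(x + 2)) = x - 8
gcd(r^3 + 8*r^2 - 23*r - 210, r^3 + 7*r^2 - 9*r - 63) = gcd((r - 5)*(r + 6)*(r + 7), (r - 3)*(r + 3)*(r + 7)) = r + 7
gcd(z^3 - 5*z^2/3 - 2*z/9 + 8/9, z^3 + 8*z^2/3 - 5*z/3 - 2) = z^2 - z/3 - 2/3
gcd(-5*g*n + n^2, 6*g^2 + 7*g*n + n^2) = 1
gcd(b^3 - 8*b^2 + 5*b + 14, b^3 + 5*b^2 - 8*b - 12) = b^2 - b - 2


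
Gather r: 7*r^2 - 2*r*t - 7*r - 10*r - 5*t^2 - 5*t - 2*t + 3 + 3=7*r^2 + r*(-2*t - 17) - 5*t^2 - 7*t + 6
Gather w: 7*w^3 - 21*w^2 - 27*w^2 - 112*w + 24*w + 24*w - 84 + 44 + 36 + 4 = 7*w^3 - 48*w^2 - 64*w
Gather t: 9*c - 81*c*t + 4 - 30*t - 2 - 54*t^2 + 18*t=9*c - 54*t^2 + t*(-81*c - 12) + 2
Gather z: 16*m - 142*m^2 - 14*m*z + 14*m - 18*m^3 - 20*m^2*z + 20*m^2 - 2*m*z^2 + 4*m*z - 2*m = -18*m^3 - 122*m^2 - 2*m*z^2 + 28*m + z*(-20*m^2 - 10*m)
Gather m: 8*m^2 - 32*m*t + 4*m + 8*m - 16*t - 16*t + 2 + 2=8*m^2 + m*(12 - 32*t) - 32*t + 4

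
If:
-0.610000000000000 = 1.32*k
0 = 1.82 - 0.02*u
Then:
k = -0.46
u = 91.00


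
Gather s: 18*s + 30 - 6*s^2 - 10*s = -6*s^2 + 8*s + 30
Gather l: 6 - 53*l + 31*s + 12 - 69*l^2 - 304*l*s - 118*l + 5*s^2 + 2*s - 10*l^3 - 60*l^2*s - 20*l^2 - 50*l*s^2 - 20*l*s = -10*l^3 + l^2*(-60*s - 89) + l*(-50*s^2 - 324*s - 171) + 5*s^2 + 33*s + 18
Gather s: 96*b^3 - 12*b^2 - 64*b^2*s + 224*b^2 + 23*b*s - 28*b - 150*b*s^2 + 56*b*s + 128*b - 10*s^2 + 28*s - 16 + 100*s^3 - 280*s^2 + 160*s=96*b^3 + 212*b^2 + 100*b + 100*s^3 + s^2*(-150*b - 290) + s*(-64*b^2 + 79*b + 188) - 16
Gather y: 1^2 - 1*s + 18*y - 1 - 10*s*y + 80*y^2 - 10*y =-s + 80*y^2 + y*(8 - 10*s)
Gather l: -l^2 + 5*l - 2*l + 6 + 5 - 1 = -l^2 + 3*l + 10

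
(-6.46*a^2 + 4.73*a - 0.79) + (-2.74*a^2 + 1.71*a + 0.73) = -9.2*a^2 + 6.44*a - 0.0600000000000001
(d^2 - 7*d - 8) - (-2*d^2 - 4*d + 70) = 3*d^2 - 3*d - 78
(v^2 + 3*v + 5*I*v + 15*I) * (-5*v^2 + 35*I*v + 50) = -5*v^4 - 15*v^3 + 10*I*v^3 - 125*v^2 + 30*I*v^2 - 375*v + 250*I*v + 750*I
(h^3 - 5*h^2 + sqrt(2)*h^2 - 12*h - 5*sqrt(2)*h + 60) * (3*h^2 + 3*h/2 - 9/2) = 3*h^5 - 27*h^4/2 + 3*sqrt(2)*h^4 - 48*h^3 - 27*sqrt(2)*h^3/2 - 12*sqrt(2)*h^2 + 369*h^2/2 + 45*sqrt(2)*h/2 + 144*h - 270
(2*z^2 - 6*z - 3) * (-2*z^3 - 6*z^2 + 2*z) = -4*z^5 + 46*z^3 + 6*z^2 - 6*z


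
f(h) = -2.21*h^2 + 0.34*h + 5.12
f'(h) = 0.34 - 4.42*h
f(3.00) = -13.75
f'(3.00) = -12.92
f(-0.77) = 3.55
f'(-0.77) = 3.74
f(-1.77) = -2.41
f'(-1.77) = 8.16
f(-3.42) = -21.89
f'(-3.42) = 15.46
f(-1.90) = -3.50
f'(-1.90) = 8.74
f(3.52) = -21.07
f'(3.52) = -15.22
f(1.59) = 0.07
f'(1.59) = -6.69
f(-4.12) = -33.79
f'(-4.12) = 18.55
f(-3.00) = -15.79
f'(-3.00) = 13.60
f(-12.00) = -317.20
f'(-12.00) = 53.38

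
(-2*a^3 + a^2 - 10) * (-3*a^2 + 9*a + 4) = 6*a^5 - 21*a^4 + a^3 + 34*a^2 - 90*a - 40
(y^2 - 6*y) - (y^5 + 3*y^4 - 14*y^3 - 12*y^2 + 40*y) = -y^5 - 3*y^4 + 14*y^3 + 13*y^2 - 46*y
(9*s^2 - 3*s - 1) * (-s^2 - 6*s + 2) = -9*s^4 - 51*s^3 + 37*s^2 - 2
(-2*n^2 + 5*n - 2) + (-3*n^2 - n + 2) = -5*n^2 + 4*n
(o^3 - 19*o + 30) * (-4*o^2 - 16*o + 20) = -4*o^5 - 16*o^4 + 96*o^3 + 184*o^2 - 860*o + 600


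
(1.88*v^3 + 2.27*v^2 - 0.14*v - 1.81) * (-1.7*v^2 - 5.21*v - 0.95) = -3.196*v^5 - 13.6538*v^4 - 13.3747*v^3 + 1.6499*v^2 + 9.5631*v + 1.7195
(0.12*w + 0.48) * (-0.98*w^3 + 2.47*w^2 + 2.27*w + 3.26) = -0.1176*w^4 - 0.174*w^3 + 1.458*w^2 + 1.4808*w + 1.5648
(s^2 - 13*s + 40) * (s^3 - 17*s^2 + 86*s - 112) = s^5 - 30*s^4 + 347*s^3 - 1910*s^2 + 4896*s - 4480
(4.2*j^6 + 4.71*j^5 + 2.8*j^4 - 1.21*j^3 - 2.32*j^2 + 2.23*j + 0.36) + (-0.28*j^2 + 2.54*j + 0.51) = 4.2*j^6 + 4.71*j^5 + 2.8*j^4 - 1.21*j^3 - 2.6*j^2 + 4.77*j + 0.87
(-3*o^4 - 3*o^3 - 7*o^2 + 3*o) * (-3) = 9*o^4 + 9*o^3 + 21*o^2 - 9*o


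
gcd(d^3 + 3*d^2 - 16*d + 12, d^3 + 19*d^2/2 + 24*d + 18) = d + 6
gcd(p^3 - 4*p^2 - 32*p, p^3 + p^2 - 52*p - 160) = p^2 - 4*p - 32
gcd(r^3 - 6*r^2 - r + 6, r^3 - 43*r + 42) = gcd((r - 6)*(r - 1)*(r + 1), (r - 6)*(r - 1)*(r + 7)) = r^2 - 7*r + 6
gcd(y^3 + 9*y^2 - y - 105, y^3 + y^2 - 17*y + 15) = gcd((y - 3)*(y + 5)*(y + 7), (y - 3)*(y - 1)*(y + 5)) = y^2 + 2*y - 15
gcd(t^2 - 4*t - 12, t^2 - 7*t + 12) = 1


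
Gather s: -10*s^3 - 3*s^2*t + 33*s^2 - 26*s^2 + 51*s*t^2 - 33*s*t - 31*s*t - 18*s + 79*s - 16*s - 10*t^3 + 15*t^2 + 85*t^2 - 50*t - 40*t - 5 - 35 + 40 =-10*s^3 + s^2*(7 - 3*t) + s*(51*t^2 - 64*t + 45) - 10*t^3 + 100*t^2 - 90*t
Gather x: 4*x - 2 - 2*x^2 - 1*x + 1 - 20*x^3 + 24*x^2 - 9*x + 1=-20*x^3 + 22*x^2 - 6*x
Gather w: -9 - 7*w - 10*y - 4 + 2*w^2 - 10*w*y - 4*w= 2*w^2 + w*(-10*y - 11) - 10*y - 13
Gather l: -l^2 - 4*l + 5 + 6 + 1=-l^2 - 4*l + 12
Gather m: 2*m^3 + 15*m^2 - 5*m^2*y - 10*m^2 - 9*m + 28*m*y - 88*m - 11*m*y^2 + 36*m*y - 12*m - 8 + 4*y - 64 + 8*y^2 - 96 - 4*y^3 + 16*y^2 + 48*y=2*m^3 + m^2*(5 - 5*y) + m*(-11*y^2 + 64*y - 109) - 4*y^3 + 24*y^2 + 52*y - 168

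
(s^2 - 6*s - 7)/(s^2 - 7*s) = (s + 1)/s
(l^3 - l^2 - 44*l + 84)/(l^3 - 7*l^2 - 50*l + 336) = (l - 2)/(l - 8)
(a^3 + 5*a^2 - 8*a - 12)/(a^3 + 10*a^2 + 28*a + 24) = (a^2 - a - 2)/(a^2 + 4*a + 4)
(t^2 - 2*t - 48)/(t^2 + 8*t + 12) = (t - 8)/(t + 2)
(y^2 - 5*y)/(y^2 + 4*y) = (y - 5)/(y + 4)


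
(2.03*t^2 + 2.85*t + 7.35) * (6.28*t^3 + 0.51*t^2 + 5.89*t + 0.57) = 12.7484*t^5 + 18.9333*t^4 + 59.5682*t^3 + 21.6921*t^2 + 44.916*t + 4.1895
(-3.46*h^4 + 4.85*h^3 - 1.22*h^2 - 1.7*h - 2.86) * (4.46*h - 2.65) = -15.4316*h^5 + 30.8*h^4 - 18.2937*h^3 - 4.349*h^2 - 8.2506*h + 7.579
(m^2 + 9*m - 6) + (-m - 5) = m^2 + 8*m - 11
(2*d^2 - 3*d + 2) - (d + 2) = 2*d^2 - 4*d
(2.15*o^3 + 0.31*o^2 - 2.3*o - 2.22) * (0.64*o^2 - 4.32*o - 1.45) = 1.376*o^5 - 9.0896*o^4 - 5.9287*o^3 + 8.0657*o^2 + 12.9254*o + 3.219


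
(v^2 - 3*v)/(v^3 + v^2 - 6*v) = (v - 3)/(v^2 + v - 6)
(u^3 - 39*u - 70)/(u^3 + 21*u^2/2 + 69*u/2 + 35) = 2*(u - 7)/(2*u + 7)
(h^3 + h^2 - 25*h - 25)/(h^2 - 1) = (h^2 - 25)/(h - 1)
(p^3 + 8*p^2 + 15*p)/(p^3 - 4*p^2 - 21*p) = (p + 5)/(p - 7)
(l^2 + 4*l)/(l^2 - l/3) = 3*(l + 4)/(3*l - 1)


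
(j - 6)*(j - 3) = j^2 - 9*j + 18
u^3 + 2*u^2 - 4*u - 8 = (u - 2)*(u + 2)^2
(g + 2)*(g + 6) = g^2 + 8*g + 12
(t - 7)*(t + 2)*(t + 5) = t^3 - 39*t - 70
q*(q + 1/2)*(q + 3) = q^3 + 7*q^2/2 + 3*q/2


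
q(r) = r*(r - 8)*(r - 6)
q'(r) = r*(r - 8) + r*(r - 6) + (r - 8)*(r - 6) = 3*r^2 - 28*r + 48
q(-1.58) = -114.73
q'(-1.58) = 99.73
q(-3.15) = -321.37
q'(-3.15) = 165.97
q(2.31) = 48.50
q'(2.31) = -0.67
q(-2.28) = -194.07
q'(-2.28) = 127.44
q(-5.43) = -833.53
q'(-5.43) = 288.49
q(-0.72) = -42.19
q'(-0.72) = 69.72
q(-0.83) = -50.06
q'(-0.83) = 73.31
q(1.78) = 46.72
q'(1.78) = 7.67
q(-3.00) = -297.00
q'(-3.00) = 159.00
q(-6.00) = -1008.00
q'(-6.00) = 324.00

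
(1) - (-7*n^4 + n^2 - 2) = 7*n^4 - n^2 + 3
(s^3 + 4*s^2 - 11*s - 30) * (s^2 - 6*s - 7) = s^5 - 2*s^4 - 42*s^3 + 8*s^2 + 257*s + 210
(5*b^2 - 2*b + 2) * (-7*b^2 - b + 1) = -35*b^4 + 9*b^3 - 7*b^2 - 4*b + 2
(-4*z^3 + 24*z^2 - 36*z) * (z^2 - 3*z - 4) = -4*z^5 + 36*z^4 - 92*z^3 + 12*z^2 + 144*z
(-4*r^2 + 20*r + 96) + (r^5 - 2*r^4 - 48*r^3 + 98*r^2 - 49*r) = r^5 - 2*r^4 - 48*r^3 + 94*r^2 - 29*r + 96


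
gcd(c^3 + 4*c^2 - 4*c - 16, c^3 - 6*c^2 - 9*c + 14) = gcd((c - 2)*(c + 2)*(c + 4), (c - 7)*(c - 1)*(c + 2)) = c + 2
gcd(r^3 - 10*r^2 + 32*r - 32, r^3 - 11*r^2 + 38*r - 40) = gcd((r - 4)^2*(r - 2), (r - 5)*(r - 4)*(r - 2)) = r^2 - 6*r + 8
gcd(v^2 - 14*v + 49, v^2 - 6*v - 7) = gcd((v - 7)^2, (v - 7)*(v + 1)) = v - 7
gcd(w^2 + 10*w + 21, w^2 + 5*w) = 1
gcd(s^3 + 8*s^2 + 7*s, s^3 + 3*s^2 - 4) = 1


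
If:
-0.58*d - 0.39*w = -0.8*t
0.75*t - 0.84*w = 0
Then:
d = 0.872413793103448*w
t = 1.12*w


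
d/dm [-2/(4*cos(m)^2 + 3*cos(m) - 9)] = -2*(8*cos(m) + 3)*sin(m)/(4*cos(m)^2 + 3*cos(m) - 9)^2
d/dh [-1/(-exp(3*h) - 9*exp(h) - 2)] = 3*(-exp(2*h) - 3)*exp(h)/(exp(3*h) + 9*exp(h) + 2)^2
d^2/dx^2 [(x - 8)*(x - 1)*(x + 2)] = 6*x - 14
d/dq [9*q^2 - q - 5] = 18*q - 1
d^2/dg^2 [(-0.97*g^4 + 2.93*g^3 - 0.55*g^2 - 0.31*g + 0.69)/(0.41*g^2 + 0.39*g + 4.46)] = (-0.326114*g^6 - 0.930618*g^5 - 11.527674*g^4 - 36.74811*g^3 - 194.229258*g^2 + 353.75751*g - 23.115902)/(0.068921*g^6 + 0.196677*g^5 + 2.436261*g^4 + 4.338243*g^3 + 26.501766*g^2 + 23.273172*g + 88.716536)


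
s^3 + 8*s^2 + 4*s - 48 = (s - 2)*(s + 4)*(s + 6)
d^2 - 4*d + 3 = (d - 3)*(d - 1)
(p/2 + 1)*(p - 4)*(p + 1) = p^3/2 - p^2/2 - 5*p - 4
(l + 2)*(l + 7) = l^2 + 9*l + 14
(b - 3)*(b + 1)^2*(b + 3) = b^4 + 2*b^3 - 8*b^2 - 18*b - 9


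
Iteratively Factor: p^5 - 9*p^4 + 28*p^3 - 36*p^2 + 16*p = (p)*(p^4 - 9*p^3 + 28*p^2 - 36*p + 16) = p*(p - 2)*(p^3 - 7*p^2 + 14*p - 8) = p*(p - 2)^2*(p^2 - 5*p + 4) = p*(p - 4)*(p - 2)^2*(p - 1)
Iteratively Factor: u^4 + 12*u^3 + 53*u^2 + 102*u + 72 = (u + 3)*(u^3 + 9*u^2 + 26*u + 24) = (u + 3)^2*(u^2 + 6*u + 8) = (u + 2)*(u + 3)^2*(u + 4)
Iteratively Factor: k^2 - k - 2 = (k + 1)*(k - 2)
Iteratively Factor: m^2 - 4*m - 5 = (m + 1)*(m - 5)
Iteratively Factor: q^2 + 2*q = (q)*(q + 2)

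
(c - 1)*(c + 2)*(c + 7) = c^3 + 8*c^2 + 5*c - 14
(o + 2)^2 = o^2 + 4*o + 4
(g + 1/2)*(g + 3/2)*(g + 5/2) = g^3 + 9*g^2/2 + 23*g/4 + 15/8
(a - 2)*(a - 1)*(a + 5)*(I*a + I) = I*a^4 + 3*I*a^3 - 11*I*a^2 - 3*I*a + 10*I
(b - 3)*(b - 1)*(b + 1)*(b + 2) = b^4 - b^3 - 7*b^2 + b + 6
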